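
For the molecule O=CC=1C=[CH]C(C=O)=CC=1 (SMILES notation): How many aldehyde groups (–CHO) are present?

The aldehyde motif appears at heavy-atom positions 2, 7 in the SMILES.
Aldehyde count: 2.

2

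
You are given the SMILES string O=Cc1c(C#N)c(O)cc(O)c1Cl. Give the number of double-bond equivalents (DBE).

Molecular formula: C8H4ClNO3.
DoU = (2C + 2 + N − H − X) / 2, where X is the halogen count and O/S are ignored.
    = (2·8 + 2 + 1 − 4 − 1) / 2 = 14 / 2 = 7.

7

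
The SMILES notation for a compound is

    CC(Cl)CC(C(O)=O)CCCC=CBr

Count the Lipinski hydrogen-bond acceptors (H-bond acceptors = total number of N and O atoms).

N atoms: 0; O atoms: 2.
Lipinski HBA = 0 + 2 = 2.

2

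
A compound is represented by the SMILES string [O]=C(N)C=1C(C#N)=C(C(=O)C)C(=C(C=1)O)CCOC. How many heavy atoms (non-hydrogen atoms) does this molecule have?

Every atom symbol written in the SMILES (organic subset) is one heavy atom; implicit H are not written.
Heavy atoms by element → C:13, N:2, O:4.
Total: 19.

19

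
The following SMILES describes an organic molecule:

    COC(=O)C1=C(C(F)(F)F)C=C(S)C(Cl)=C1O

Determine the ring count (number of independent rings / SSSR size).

1

In SMILES, each pair of matching ring-closure digits denotes one ring-closing bond; the number of such bonds equals the number of independent rings.
Ring-closure bonds here: 1.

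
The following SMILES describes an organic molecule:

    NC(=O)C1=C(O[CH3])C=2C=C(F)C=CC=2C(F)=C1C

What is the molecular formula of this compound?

Walk through each heavy atom and fill implicit hydrogens from standard valence (C 4, N 3, O 2, S 2, halogen 1):
  atom 1: N, bond orders sum to 1 (valence 3) → 2 H
  atom 2: C, bond orders sum to 4 (valence 4) → 0 H
  atom 3: O, bond orders sum to 2 (valence 2) → 0 H
  atom 4: C, bond orders sum to 4 (valence 4) → 0 H
  atom 5: C, bond orders sum to 4 (valence 4) → 0 H
  atom 6: O, bond orders sum to 2 (valence 2) → 0 H
  atom 7: C with explicit H count 3
  atom 8: C, bond orders sum to 4 (valence 4) → 0 H
  atom 9: C, bond orders sum to 3 (valence 4) → 1 H
  atom 10: C, bond orders sum to 4 (valence 4) → 0 H
  atom 11: F (halogen, monovalent) → 0 H
  atom 12: C, bond orders sum to 3 (valence 4) → 1 H
  atom 13: C, bond orders sum to 3 (valence 4) → 1 H
  atom 14: C, bond orders sum to 4 (valence 4) → 0 H
  atom 15: C, bond orders sum to 4 (valence 4) → 0 H
  atom 16: F (halogen, monovalent) → 0 H
  atom 17: C, bond orders sum to 4 (valence 4) → 0 H
  atom 18: C, bond orders sum to 1 (valence 4) → 3 H
Totals → C:13, H:11, F:2, N:1, O:2.
In Hill order: C13H11F2NO2.

C13H11F2NO2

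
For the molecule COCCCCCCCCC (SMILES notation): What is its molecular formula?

C10H22O

Walk through each heavy atom and fill implicit hydrogens from standard valence (C 4, N 3, O 2, S 2, halogen 1):
  atom 1: C, bond orders sum to 1 (valence 4) → 3 H
  atom 2: O, bond orders sum to 2 (valence 2) → 0 H
  atom 3: C, bond orders sum to 2 (valence 4) → 2 H
  atom 4: C, bond orders sum to 2 (valence 4) → 2 H
  atom 5: C, bond orders sum to 2 (valence 4) → 2 H
  atom 6: C, bond orders sum to 2 (valence 4) → 2 H
  atom 7: C, bond orders sum to 2 (valence 4) → 2 H
  atom 8: C, bond orders sum to 2 (valence 4) → 2 H
  atom 9: C, bond orders sum to 2 (valence 4) → 2 H
  atom 10: C, bond orders sum to 2 (valence 4) → 2 H
  atom 11: C, bond orders sum to 1 (valence 4) → 3 H
Totals → C:10, H:22, O:1.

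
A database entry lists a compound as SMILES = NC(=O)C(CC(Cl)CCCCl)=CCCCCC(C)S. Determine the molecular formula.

C14H25Cl2NOS

Walk through each heavy atom and fill implicit hydrogens from standard valence (C 4, N 3, O 2, S 2, halogen 1):
  atom 1: N, bond orders sum to 1 (valence 3) → 2 H
  atom 2: C, bond orders sum to 4 (valence 4) → 0 H
  atom 3: O, bond orders sum to 2 (valence 2) → 0 H
  atom 4: C, bond orders sum to 4 (valence 4) → 0 H
  atom 5: C, bond orders sum to 2 (valence 4) → 2 H
  atom 6: C, bond orders sum to 3 (valence 4) → 1 H
  atom 7: Cl (halogen, monovalent) → 0 H
  atom 8: C, bond orders sum to 2 (valence 4) → 2 H
  atom 9: C, bond orders sum to 2 (valence 4) → 2 H
  atom 10: C, bond orders sum to 2 (valence 4) → 2 H
  atom 11: Cl (halogen, monovalent) → 0 H
  atom 12: C, bond orders sum to 3 (valence 4) → 1 H
  atom 13: C, bond orders sum to 2 (valence 4) → 2 H
  atom 14: C, bond orders sum to 2 (valence 4) → 2 H
  atom 15: C, bond orders sum to 2 (valence 4) → 2 H
  atom 16: C, bond orders sum to 2 (valence 4) → 2 H
  atom 17: C, bond orders sum to 3 (valence 4) → 1 H
  atom 18: C, bond orders sum to 1 (valence 4) → 3 H
  atom 19: S, bond orders sum to 1 (valence 2) → 1 H
Totals → C:14, H:25, Cl:2, N:1, O:1, S:1.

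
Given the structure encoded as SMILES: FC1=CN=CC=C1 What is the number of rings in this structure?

1

In SMILES, each pair of matching ring-closure digits denotes one ring-closing bond; the number of such bonds equals the number of independent rings.
Ring-closure bonds here: 1.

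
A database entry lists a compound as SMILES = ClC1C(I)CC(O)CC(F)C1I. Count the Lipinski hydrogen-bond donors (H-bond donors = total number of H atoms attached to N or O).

Donors: find every N or O and count the H atoms it carries.
  atom 7 (O): bond orders sum to 1 → 1 H
Lipinski HBD = 1.

1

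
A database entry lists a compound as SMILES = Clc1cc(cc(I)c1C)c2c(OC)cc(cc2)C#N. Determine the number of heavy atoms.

19

Every atom symbol written in the SMILES (organic subset) is one heavy atom; implicit H are not written.
Heavy atoms by element → C:15, Cl:1, I:1, N:1, O:1.
Total: 19.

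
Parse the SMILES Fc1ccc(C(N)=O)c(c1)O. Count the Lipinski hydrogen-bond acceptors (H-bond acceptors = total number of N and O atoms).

N atoms: 1; O atoms: 2.
Lipinski HBA = 1 + 2 = 3.

3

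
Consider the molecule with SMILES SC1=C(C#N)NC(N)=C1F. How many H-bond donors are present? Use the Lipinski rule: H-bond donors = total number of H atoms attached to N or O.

Donors: find every N or O and count the H atoms it carries.
  atom 5 (N): bond orders sum to 3 → 0 H
  atom 6 (N): bond orders sum to 2 → 1 H
  atom 8 (N): bond orders sum to 1 → 2 H
Lipinski HBD = 3.

3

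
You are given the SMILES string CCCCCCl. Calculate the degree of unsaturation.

Degree of unsaturation = (number of rings) + (number of π bonds).
Ring closures in the SMILES: 0.
π bonds: none → 0 DoU from unsaturation.
Total DoU = 0 + 0 = 0.

0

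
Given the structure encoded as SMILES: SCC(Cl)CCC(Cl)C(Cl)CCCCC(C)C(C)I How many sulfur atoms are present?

Scan the SMILES for S atoms (remember two-letter symbols like Cl and Br are single atoms).
Sulfur count: 1.

1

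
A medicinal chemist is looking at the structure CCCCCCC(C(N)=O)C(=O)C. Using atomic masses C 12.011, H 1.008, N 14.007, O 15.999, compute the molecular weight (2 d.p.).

First, the molecular formula is C10H19NO2 (counting implicit H from valence).
  C: 10 × 12.011 = 120.110
  H: 19 × 1.008 = 19.152
  N: 1 × 14.007 = 14.007
  O: 2 × 15.999 = 31.998
Sum: 10×12.011 + 19×1.008 + 1×14.007 + 2×15.999 = 185.267 → 185.27 g/mol.

185.27 g/mol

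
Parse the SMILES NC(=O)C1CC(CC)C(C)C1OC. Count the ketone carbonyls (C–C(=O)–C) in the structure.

0

Scan the SMILES for the ketone motif — none present.
Groups that are present: 1 amide, 1 ether.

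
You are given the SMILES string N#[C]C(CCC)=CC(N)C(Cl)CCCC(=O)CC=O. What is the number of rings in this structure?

In SMILES, each pair of matching ring-closure digits denotes one ring-closing bond; the number of such bonds equals the number of independent rings.
Ring-closure bonds here: 0.

0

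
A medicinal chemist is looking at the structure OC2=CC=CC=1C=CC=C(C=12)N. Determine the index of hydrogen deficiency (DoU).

7

Degree of unsaturation = (number of rings) + (number of π bonds).
Ring closures in the SMILES: 2.
π bonds: 5 double bonds (each 1 DoU) → 5 DoU from unsaturation.
Total DoU = 2 + 5 = 7.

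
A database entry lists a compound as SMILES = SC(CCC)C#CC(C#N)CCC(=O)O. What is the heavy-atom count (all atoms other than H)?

Every atom symbol written in the SMILES (organic subset) is one heavy atom; implicit H are not written.
Heavy atoms by element → C:11, N:1, O:2, S:1.
Total: 15.

15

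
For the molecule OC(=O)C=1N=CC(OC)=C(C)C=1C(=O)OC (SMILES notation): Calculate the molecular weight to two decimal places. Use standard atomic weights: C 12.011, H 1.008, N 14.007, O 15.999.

225.20 g/mol

First, the molecular formula is C10H11NO5 (counting implicit H from valence).
  C: 10 × 12.011 = 120.110
  H: 11 × 1.008 = 11.088
  N: 1 × 14.007 = 14.007
  O: 5 × 15.999 = 79.995
Sum: 10×12.011 + 11×1.008 + 1×14.007 + 5×15.999 = 225.200 → 225.20 g/mol.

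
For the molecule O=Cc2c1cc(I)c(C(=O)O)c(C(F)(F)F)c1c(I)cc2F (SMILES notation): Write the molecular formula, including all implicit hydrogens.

Walk through each heavy atom and fill implicit hydrogens from standard valence (C 4, N 3, O 2, S 2, halogen 1); for lowercase aromatic atoms, an aromatic c carries 1 H when it has two neighbours and 0 H with three, and aromatic n carries 0 H:
  atom 1: O, bond orders sum to 2 (valence 2) → 0 H
  atom 2: C, bond orders sum to 3 (valence 4) → 1 H
  atom 3: aromatic c, 3 neighbours → 0 H
  atom 4: aromatic c, 3 neighbours → 0 H
  atom 5: aromatic c, 2 neighbours → 1 H
  atom 6: aromatic c, 3 neighbours → 0 H
  atom 7: I (halogen, monovalent) → 0 H
  atom 8: aromatic c, 3 neighbours → 0 H
  atom 9: C, bond orders sum to 4 (valence 4) → 0 H
  atom 10: O, bond orders sum to 2 (valence 2) → 0 H
  atom 11: O, bond orders sum to 1 (valence 2) → 1 H
  atom 12: aromatic c, 3 neighbours → 0 H
  atom 13: C, bond orders sum to 4 (valence 4) → 0 H
  atom 14: F (halogen, monovalent) → 0 H
  atom 15: F (halogen, monovalent) → 0 H
  atom 16: F (halogen, monovalent) → 0 H
  atom 17: aromatic c, 3 neighbours → 0 H
  atom 18: aromatic c, 3 neighbours → 0 H
  atom 19: I (halogen, monovalent) → 0 H
  atom 20: aromatic c, 2 neighbours → 1 H
  atom 21: aromatic c, 3 neighbours → 0 H
  atom 22: F (halogen, monovalent) → 0 H
Totals → C:13, H:4, F:4, I:2, O:3.

C13H4F4I2O3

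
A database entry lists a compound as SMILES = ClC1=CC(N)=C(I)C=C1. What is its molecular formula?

Walk through each heavy atom and fill implicit hydrogens from standard valence (C 4, N 3, O 2, S 2, halogen 1):
  atom 1: Cl (halogen, monovalent) → 0 H
  atom 2: C, bond orders sum to 4 (valence 4) → 0 H
  atom 3: C, bond orders sum to 3 (valence 4) → 1 H
  atom 4: C, bond orders sum to 4 (valence 4) → 0 H
  atom 5: N, bond orders sum to 1 (valence 3) → 2 H
  atom 6: C, bond orders sum to 4 (valence 4) → 0 H
  atom 7: I (halogen, monovalent) → 0 H
  atom 8: C, bond orders sum to 3 (valence 4) → 1 H
  atom 9: C, bond orders sum to 3 (valence 4) → 1 H
Totals → C:6, H:5, Cl:1, I:1, N:1.
In Hill order: C6H5ClIN.

C6H5ClIN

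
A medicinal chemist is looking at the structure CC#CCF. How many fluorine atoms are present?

1

Scan the SMILES for F atoms (remember two-letter symbols like Cl and Br are single atoms).
Fluorine count: 1.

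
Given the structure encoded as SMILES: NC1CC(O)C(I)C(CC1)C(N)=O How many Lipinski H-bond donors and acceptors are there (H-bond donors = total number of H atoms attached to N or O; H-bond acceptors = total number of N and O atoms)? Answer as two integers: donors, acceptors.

5, 4

Donors: find every N or O and count the H atoms it carries.
  atom 1 (N): bond orders sum to 1 → 2 H
  atom 5 (O): bond orders sum to 1 → 1 H
  atom 12 (N): bond orders sum to 1 → 2 H
  atom 13 (O): bond orders sum to 2 → 0 H
Lipinski HBD = 5.
Acceptors: N atoms = 2, O atoms = 2 → HBA = 4.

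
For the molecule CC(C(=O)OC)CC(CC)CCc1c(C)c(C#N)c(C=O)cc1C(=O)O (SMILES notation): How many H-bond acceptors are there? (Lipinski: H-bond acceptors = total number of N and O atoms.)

6

N atoms: 1; O atoms: 5.
Lipinski HBA = 1 + 5 = 6.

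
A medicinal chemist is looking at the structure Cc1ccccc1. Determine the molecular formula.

C7H8

Walk through each heavy atom and fill implicit hydrogens from standard valence (C 4, N 3, O 2, S 2, halogen 1); for lowercase aromatic atoms, an aromatic c carries 1 H when it has two neighbours and 0 H with three, and aromatic n carries 0 H:
  atom 1: C, bond orders sum to 1 (valence 4) → 3 H
  atom 2: aromatic c, 3 neighbours → 0 H
  atom 3: aromatic c, 2 neighbours → 1 H
  atom 4: aromatic c, 2 neighbours → 1 H
  atom 5: aromatic c, 2 neighbours → 1 H
  atom 6: aromatic c, 2 neighbours → 1 H
  atom 7: aromatic c, 2 neighbours → 1 H
Totals → C:7, H:8.
In Hill order: C7H8.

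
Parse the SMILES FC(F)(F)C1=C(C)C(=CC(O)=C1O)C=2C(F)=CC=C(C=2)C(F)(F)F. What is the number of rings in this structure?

2

In SMILES, each pair of matching ring-closure digits denotes one ring-closing bond; the number of such bonds equals the number of independent rings.
Ring-closure bonds here: 2.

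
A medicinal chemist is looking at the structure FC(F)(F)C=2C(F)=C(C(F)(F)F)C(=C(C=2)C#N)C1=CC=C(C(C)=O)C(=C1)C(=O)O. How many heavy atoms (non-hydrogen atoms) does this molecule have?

29

Every atom symbol written in the SMILES (organic subset) is one heavy atom; implicit H are not written.
Heavy atoms by element → C:18, F:7, N:1, O:3.
Total: 29.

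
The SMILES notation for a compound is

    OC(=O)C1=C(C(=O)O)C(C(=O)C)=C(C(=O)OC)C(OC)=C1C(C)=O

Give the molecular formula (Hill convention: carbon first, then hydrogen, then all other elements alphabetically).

C15H14O9

Walk through each heavy atom and fill implicit hydrogens from standard valence (C 4, N 3, O 2, S 2, halogen 1):
  atom 1: O, bond orders sum to 1 (valence 2) → 1 H
  atom 2: C, bond orders sum to 4 (valence 4) → 0 H
  atom 3: O, bond orders sum to 2 (valence 2) → 0 H
  atom 4: C, bond orders sum to 4 (valence 4) → 0 H
  atom 5: C, bond orders sum to 4 (valence 4) → 0 H
  atom 6: C, bond orders sum to 4 (valence 4) → 0 H
  atom 7: O, bond orders sum to 2 (valence 2) → 0 H
  atom 8: O, bond orders sum to 1 (valence 2) → 1 H
  atom 9: C, bond orders sum to 4 (valence 4) → 0 H
  atom 10: C, bond orders sum to 4 (valence 4) → 0 H
  atom 11: O, bond orders sum to 2 (valence 2) → 0 H
  atom 12: C, bond orders sum to 1 (valence 4) → 3 H
  atom 13: C, bond orders sum to 4 (valence 4) → 0 H
  atom 14: C, bond orders sum to 4 (valence 4) → 0 H
  atom 15: O, bond orders sum to 2 (valence 2) → 0 H
  atom 16: O, bond orders sum to 2 (valence 2) → 0 H
  atom 17: C, bond orders sum to 1 (valence 4) → 3 H
  atom 18: C, bond orders sum to 4 (valence 4) → 0 H
  atom 19: O, bond orders sum to 2 (valence 2) → 0 H
  atom 20: C, bond orders sum to 1 (valence 4) → 3 H
  atom 21: C, bond orders sum to 4 (valence 4) → 0 H
  atom 22: C, bond orders sum to 4 (valence 4) → 0 H
  atom 23: C, bond orders sum to 1 (valence 4) → 3 H
  atom 24: O, bond orders sum to 2 (valence 2) → 0 H
Totals → C:15, H:14, O:9.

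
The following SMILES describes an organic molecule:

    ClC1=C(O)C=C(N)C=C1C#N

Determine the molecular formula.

C7H5ClN2O

Walk through each heavy atom and fill implicit hydrogens from standard valence (C 4, N 3, O 2, S 2, halogen 1):
  atom 1: Cl (halogen, monovalent) → 0 H
  atom 2: C, bond orders sum to 4 (valence 4) → 0 H
  atom 3: C, bond orders sum to 4 (valence 4) → 0 H
  atom 4: O, bond orders sum to 1 (valence 2) → 1 H
  atom 5: C, bond orders sum to 3 (valence 4) → 1 H
  atom 6: C, bond orders sum to 4 (valence 4) → 0 H
  atom 7: N, bond orders sum to 1 (valence 3) → 2 H
  atom 8: C, bond orders sum to 3 (valence 4) → 1 H
  atom 9: C, bond orders sum to 4 (valence 4) → 0 H
  atom 10: C, bond orders sum to 4 (valence 4) → 0 H
  atom 11: N, bond orders sum to 3 (valence 3) → 0 H
Totals → C:7, H:5, Cl:1, N:2, O:1.
In Hill order: C7H5ClN2O.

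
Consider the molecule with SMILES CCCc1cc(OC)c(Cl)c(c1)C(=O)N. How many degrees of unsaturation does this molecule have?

5

Molecular formula: C11H14ClNO2.
DoU = (2C + 2 + N − H − X) / 2, where X is the halogen count and O/S are ignored.
    = (2·11 + 2 + 1 − 14 − 1) / 2 = 10 / 2 = 5.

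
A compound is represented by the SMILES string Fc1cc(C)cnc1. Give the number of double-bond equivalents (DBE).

4

Molecular formula: C6H6FN.
DoU = (2C + 2 + N − H − X) / 2, where X is the halogen count and O/S are ignored.
    = (2·6 + 2 + 1 − 6 − 1) / 2 = 8 / 2 = 4.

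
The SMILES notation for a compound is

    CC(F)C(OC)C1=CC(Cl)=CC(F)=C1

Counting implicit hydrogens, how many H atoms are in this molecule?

Walk through each heavy atom and fill implicit hydrogens from standard valence (C 4, N 3, O 2, S 2, halogen 1):
  atom 1: C, bond orders sum to 1 (valence 4) → 3 H
  atom 2: C, bond orders sum to 3 (valence 4) → 1 H
  atom 3: F (halogen, monovalent) → 0 H
  atom 4: C, bond orders sum to 3 (valence 4) → 1 H
  atom 5: O, bond orders sum to 2 (valence 2) → 0 H
  atom 6: C, bond orders sum to 1 (valence 4) → 3 H
  atom 7: C, bond orders sum to 4 (valence 4) → 0 H
  atom 8: C, bond orders sum to 3 (valence 4) → 1 H
  atom 9: C, bond orders sum to 4 (valence 4) → 0 H
  atom 10: Cl (halogen, monovalent) → 0 H
  atom 11: C, bond orders sum to 3 (valence 4) → 1 H
  atom 12: C, bond orders sum to 4 (valence 4) → 0 H
  atom 13: F (halogen, monovalent) → 0 H
  atom 14: C, bond orders sum to 3 (valence 4) → 1 H
Total hydrogens: 11.

11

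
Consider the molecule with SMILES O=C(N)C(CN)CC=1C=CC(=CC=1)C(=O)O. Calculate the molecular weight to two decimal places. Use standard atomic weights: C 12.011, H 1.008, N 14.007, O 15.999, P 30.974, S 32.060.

First, the molecular formula is C11H14N2O3 (counting implicit H from valence).
  C: 11 × 12.011 = 132.121
  H: 14 × 1.008 = 14.112
  N: 2 × 14.007 = 28.014
  O: 3 × 15.999 = 47.997
Sum: 11×12.011 + 14×1.008 + 2×14.007 + 3×15.999 = 222.244 → 222.24 g/mol.

222.24 g/mol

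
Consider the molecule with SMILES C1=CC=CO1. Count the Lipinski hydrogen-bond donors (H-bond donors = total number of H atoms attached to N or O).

0

Donors: find every N or O and count the H atoms it carries.
  atom 5 (O): bond orders sum to 2 → 0 H
Lipinski HBD = 0.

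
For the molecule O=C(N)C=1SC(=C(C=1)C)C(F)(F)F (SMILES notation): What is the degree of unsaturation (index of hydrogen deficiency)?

Molecular formula: C7H6F3NOS.
DoU = (2C + 2 + N − H − X) / 2, where X is the halogen count and O/S are ignored.
    = (2·7 + 2 + 1 − 6 − 3) / 2 = 8 / 2 = 4.

4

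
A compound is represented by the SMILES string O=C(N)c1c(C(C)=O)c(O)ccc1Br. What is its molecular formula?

C9H8BrNO3

Walk through each heavy atom and fill implicit hydrogens from standard valence (C 4, N 3, O 2, S 2, halogen 1); for lowercase aromatic atoms, an aromatic c carries 1 H when it has two neighbours and 0 H with three, and aromatic n carries 0 H:
  atom 1: O, bond orders sum to 2 (valence 2) → 0 H
  atom 2: C, bond orders sum to 4 (valence 4) → 0 H
  atom 3: N, bond orders sum to 1 (valence 3) → 2 H
  atom 4: aromatic c, 3 neighbours → 0 H
  atom 5: aromatic c, 3 neighbours → 0 H
  atom 6: C, bond orders sum to 4 (valence 4) → 0 H
  atom 7: C, bond orders sum to 1 (valence 4) → 3 H
  atom 8: O, bond orders sum to 2 (valence 2) → 0 H
  atom 9: aromatic c, 3 neighbours → 0 H
  atom 10: O, bond orders sum to 1 (valence 2) → 1 H
  atom 11: aromatic c, 2 neighbours → 1 H
  atom 12: aromatic c, 2 neighbours → 1 H
  atom 13: aromatic c, 3 neighbours → 0 H
  atom 14: Br (halogen, monovalent) → 0 H
Totals → C:9, H:8, Br:1, N:1, O:3.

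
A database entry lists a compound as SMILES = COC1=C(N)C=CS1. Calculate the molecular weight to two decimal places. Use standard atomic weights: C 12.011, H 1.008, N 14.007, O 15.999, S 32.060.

129.18 g/mol

First, the molecular formula is C5H7NOS (counting implicit H from valence).
  C: 5 × 12.011 = 60.055
  H: 7 × 1.008 = 7.056
  N: 1 × 14.007 = 14.007
  O: 1 × 15.999 = 15.999
  S: 1 × 32.060 = 32.060
Sum: 5×12.011 + 7×1.008 + 1×14.007 + 1×15.999 + 1×32.060 = 129.177 → 129.18 g/mol.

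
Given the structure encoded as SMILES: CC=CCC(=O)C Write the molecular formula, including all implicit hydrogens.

Walk through each heavy atom and fill implicit hydrogens from standard valence (C 4, N 3, O 2, S 2, halogen 1):
  atom 1: C, bond orders sum to 1 (valence 4) → 3 H
  atom 2: C, bond orders sum to 3 (valence 4) → 1 H
  atom 3: C, bond orders sum to 3 (valence 4) → 1 H
  atom 4: C, bond orders sum to 2 (valence 4) → 2 H
  atom 5: C, bond orders sum to 4 (valence 4) → 0 H
  atom 6: O, bond orders sum to 2 (valence 2) → 0 H
  atom 7: C, bond orders sum to 1 (valence 4) → 3 H
Totals → C:6, H:10, O:1.

C6H10O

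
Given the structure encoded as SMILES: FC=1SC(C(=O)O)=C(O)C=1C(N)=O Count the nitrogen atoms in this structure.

1

Scan the SMILES for N atoms (remember two-letter symbols like Cl and Br are single atoms).
Nitrogen count: 1.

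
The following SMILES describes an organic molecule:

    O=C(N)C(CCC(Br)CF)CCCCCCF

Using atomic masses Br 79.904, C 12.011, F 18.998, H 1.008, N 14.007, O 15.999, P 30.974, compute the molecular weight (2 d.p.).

314.21 g/mol

First, the molecular formula is C12H22BrF2NO (counting implicit H from valence).
  Br: 1 × 79.904 = 79.904
  C: 12 × 12.011 = 144.132
  F: 2 × 18.998 = 37.996
  H: 22 × 1.008 = 22.176
  N: 1 × 14.007 = 14.007
  O: 1 × 15.999 = 15.999
Sum: 1×79.904 + 12×12.011 + 2×18.998 + 22×1.008 + 1×14.007 + 1×15.999 = 314.214 → 314.21 g/mol.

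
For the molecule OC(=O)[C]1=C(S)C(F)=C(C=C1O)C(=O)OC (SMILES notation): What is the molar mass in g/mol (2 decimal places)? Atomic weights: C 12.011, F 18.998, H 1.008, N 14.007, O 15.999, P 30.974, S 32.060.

246.21 g/mol

First, the molecular formula is C9H7FO5S (counting implicit H from valence).
  C: 9 × 12.011 = 108.099
  F: 1 × 18.998 = 18.998
  H: 7 × 1.008 = 7.056
  O: 5 × 15.999 = 79.995
  S: 1 × 32.060 = 32.060
Sum: 9×12.011 + 1×18.998 + 7×1.008 + 5×15.999 + 1×32.060 = 246.208 → 246.21 g/mol.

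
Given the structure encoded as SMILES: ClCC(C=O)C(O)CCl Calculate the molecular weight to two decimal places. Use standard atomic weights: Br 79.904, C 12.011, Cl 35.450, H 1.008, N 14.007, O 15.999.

171.02 g/mol

First, the molecular formula is C5H8Cl2O2 (counting implicit H from valence).
  C: 5 × 12.011 = 60.055
  Cl: 2 × 35.450 = 70.900
  H: 8 × 1.008 = 8.064
  O: 2 × 15.999 = 31.998
Sum: 5×12.011 + 2×35.450 + 8×1.008 + 2×15.999 = 171.017 → 171.02 g/mol.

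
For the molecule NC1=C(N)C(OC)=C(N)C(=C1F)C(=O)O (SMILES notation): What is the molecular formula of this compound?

C8H10FN3O3

Walk through each heavy atom and fill implicit hydrogens from standard valence (C 4, N 3, O 2, S 2, halogen 1):
  atom 1: N, bond orders sum to 1 (valence 3) → 2 H
  atom 2: C, bond orders sum to 4 (valence 4) → 0 H
  atom 3: C, bond orders sum to 4 (valence 4) → 0 H
  atom 4: N, bond orders sum to 1 (valence 3) → 2 H
  atom 5: C, bond orders sum to 4 (valence 4) → 0 H
  atom 6: O, bond orders sum to 2 (valence 2) → 0 H
  atom 7: C, bond orders sum to 1 (valence 4) → 3 H
  atom 8: C, bond orders sum to 4 (valence 4) → 0 H
  atom 9: N, bond orders sum to 1 (valence 3) → 2 H
  atom 10: C, bond orders sum to 4 (valence 4) → 0 H
  atom 11: C, bond orders sum to 4 (valence 4) → 0 H
  atom 12: F (halogen, monovalent) → 0 H
  atom 13: C, bond orders sum to 4 (valence 4) → 0 H
  atom 14: O, bond orders sum to 2 (valence 2) → 0 H
  atom 15: O, bond orders sum to 1 (valence 2) → 1 H
Totals → C:8, H:10, F:1, N:3, O:3.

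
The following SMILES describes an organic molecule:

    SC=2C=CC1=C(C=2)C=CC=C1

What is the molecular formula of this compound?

Walk through each heavy atom and fill implicit hydrogens from standard valence (C 4, N 3, O 2, S 2, halogen 1):
  atom 1: S, bond orders sum to 1 (valence 2) → 1 H
  atom 2: C, bond orders sum to 4 (valence 4) → 0 H
  atom 3: C, bond orders sum to 3 (valence 4) → 1 H
  atom 4: C, bond orders sum to 3 (valence 4) → 1 H
  atom 5: C, bond orders sum to 4 (valence 4) → 0 H
  atom 6: C, bond orders sum to 4 (valence 4) → 0 H
  atom 7: C, bond orders sum to 3 (valence 4) → 1 H
  atom 8: C, bond orders sum to 3 (valence 4) → 1 H
  atom 9: C, bond orders sum to 3 (valence 4) → 1 H
  atom 10: C, bond orders sum to 3 (valence 4) → 1 H
  atom 11: C, bond orders sum to 3 (valence 4) → 1 H
Totals → C:10, H:8, S:1.
In Hill order: C10H8S.

C10H8S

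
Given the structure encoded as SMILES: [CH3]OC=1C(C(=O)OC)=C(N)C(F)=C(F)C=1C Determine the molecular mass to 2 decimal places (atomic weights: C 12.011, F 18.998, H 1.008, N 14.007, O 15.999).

231.20 g/mol

First, the molecular formula is C10H11F2NO3 (counting implicit H from valence).
  C: 10 × 12.011 = 120.110
  F: 2 × 18.998 = 37.996
  H: 11 × 1.008 = 11.088
  N: 1 × 14.007 = 14.007
  O: 3 × 15.999 = 47.997
Sum: 10×12.011 + 2×18.998 + 11×1.008 + 1×14.007 + 3×15.999 = 231.198 → 231.20 g/mol.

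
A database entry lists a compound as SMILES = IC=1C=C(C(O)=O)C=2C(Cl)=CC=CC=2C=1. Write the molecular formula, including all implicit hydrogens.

C11H6ClIO2

Walk through each heavy atom and fill implicit hydrogens from standard valence (C 4, N 3, O 2, S 2, halogen 1):
  atom 1: I (halogen, monovalent) → 0 H
  atom 2: C, bond orders sum to 4 (valence 4) → 0 H
  atom 3: C, bond orders sum to 3 (valence 4) → 1 H
  atom 4: C, bond orders sum to 4 (valence 4) → 0 H
  atom 5: C, bond orders sum to 4 (valence 4) → 0 H
  atom 6: O, bond orders sum to 1 (valence 2) → 1 H
  atom 7: O, bond orders sum to 2 (valence 2) → 0 H
  atom 8: C, bond orders sum to 4 (valence 4) → 0 H
  atom 9: C, bond orders sum to 4 (valence 4) → 0 H
  atom 10: Cl (halogen, monovalent) → 0 H
  atom 11: C, bond orders sum to 3 (valence 4) → 1 H
  atom 12: C, bond orders sum to 3 (valence 4) → 1 H
  atom 13: C, bond orders sum to 3 (valence 4) → 1 H
  atom 14: C, bond orders sum to 4 (valence 4) → 0 H
  atom 15: C, bond orders sum to 3 (valence 4) → 1 H
Totals → C:11, H:6, Cl:1, I:1, O:2.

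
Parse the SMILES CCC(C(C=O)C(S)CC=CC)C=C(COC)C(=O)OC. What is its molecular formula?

Walk through each heavy atom and fill implicit hydrogens from standard valence (C 4, N 3, O 2, S 2, halogen 1):
  atom 1: C, bond orders sum to 1 (valence 4) → 3 H
  atom 2: C, bond orders sum to 2 (valence 4) → 2 H
  atom 3: C, bond orders sum to 3 (valence 4) → 1 H
  atom 4: C, bond orders sum to 3 (valence 4) → 1 H
  atom 5: C, bond orders sum to 3 (valence 4) → 1 H
  atom 6: O, bond orders sum to 2 (valence 2) → 0 H
  atom 7: C, bond orders sum to 3 (valence 4) → 1 H
  atom 8: S, bond orders sum to 1 (valence 2) → 1 H
  atom 9: C, bond orders sum to 2 (valence 4) → 2 H
  atom 10: C, bond orders sum to 3 (valence 4) → 1 H
  atom 11: C, bond orders sum to 3 (valence 4) → 1 H
  atom 12: C, bond orders sum to 1 (valence 4) → 3 H
  atom 13: C, bond orders sum to 3 (valence 4) → 1 H
  atom 14: C, bond orders sum to 4 (valence 4) → 0 H
  atom 15: C, bond orders sum to 2 (valence 4) → 2 H
  atom 16: O, bond orders sum to 2 (valence 2) → 0 H
  atom 17: C, bond orders sum to 1 (valence 4) → 3 H
  atom 18: C, bond orders sum to 4 (valence 4) → 0 H
  atom 19: O, bond orders sum to 2 (valence 2) → 0 H
  atom 20: O, bond orders sum to 2 (valence 2) → 0 H
  atom 21: C, bond orders sum to 1 (valence 4) → 3 H
Totals → C:16, H:26, O:4, S:1.
In Hill order: C16H26O4S.

C16H26O4S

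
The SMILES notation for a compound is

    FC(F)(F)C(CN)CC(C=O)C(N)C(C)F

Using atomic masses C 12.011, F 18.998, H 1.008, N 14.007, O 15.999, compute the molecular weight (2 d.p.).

First, the molecular formula is C9H16F4N2O (counting implicit H from valence).
  C: 9 × 12.011 = 108.099
  F: 4 × 18.998 = 75.992
  H: 16 × 1.008 = 16.128
  N: 2 × 14.007 = 28.014
  O: 1 × 15.999 = 15.999
Sum: 9×12.011 + 4×18.998 + 16×1.008 + 2×14.007 + 1×15.999 = 244.232 → 244.23 g/mol.

244.23 g/mol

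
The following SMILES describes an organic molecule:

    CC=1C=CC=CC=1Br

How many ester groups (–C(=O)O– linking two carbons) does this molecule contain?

0

Scan the SMILES for the ester motif — none present.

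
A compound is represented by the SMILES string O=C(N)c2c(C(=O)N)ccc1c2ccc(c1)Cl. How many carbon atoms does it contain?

12

Count every carbon token in the SMILES (each C, including those in ring-closure positions and inside branches).
Carbon count: 12.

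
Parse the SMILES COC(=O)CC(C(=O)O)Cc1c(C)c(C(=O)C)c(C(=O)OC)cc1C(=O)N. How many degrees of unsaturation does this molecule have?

Molecular formula: C18H21NO8.
DoU = (2C + 2 + N − H − X) / 2, where X is the halogen count and O/S are ignored.
    = (2·18 + 2 + 1 − 21 − 0) / 2 = 18 / 2 = 9.

9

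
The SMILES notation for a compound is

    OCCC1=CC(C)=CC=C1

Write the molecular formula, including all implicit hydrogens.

Walk through each heavy atom and fill implicit hydrogens from standard valence (C 4, N 3, O 2, S 2, halogen 1):
  atom 1: O, bond orders sum to 1 (valence 2) → 1 H
  atom 2: C, bond orders sum to 2 (valence 4) → 2 H
  atom 3: C, bond orders sum to 2 (valence 4) → 2 H
  atom 4: C, bond orders sum to 4 (valence 4) → 0 H
  atom 5: C, bond orders sum to 3 (valence 4) → 1 H
  atom 6: C, bond orders sum to 4 (valence 4) → 0 H
  atom 7: C, bond orders sum to 1 (valence 4) → 3 H
  atom 8: C, bond orders sum to 3 (valence 4) → 1 H
  atom 9: C, bond orders sum to 3 (valence 4) → 1 H
  atom 10: C, bond orders sum to 3 (valence 4) → 1 H
Totals → C:9, H:12, O:1.
In Hill order: C9H12O.

C9H12O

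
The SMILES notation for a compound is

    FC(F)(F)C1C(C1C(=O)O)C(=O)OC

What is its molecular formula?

C7H7F3O4

Walk through each heavy atom and fill implicit hydrogens from standard valence (C 4, N 3, O 2, S 2, halogen 1):
  atom 1: F (halogen, monovalent) → 0 H
  atom 2: C, bond orders sum to 4 (valence 4) → 0 H
  atom 3: F (halogen, monovalent) → 0 H
  atom 4: F (halogen, monovalent) → 0 H
  atom 5: C, bond orders sum to 3 (valence 4) → 1 H
  atom 6: C, bond orders sum to 3 (valence 4) → 1 H
  atom 7: C, bond orders sum to 3 (valence 4) → 1 H
  atom 8: C, bond orders sum to 4 (valence 4) → 0 H
  atom 9: O, bond orders sum to 2 (valence 2) → 0 H
  atom 10: O, bond orders sum to 1 (valence 2) → 1 H
  atom 11: C, bond orders sum to 4 (valence 4) → 0 H
  atom 12: O, bond orders sum to 2 (valence 2) → 0 H
  atom 13: O, bond orders sum to 2 (valence 2) → 0 H
  atom 14: C, bond orders sum to 1 (valence 4) → 3 H
Totals → C:7, H:7, F:3, O:4.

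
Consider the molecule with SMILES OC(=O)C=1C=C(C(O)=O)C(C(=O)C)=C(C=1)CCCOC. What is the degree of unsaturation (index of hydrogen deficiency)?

7

Degree of unsaturation = (number of rings) + (number of π bonds).
Ring closures in the SMILES: 1.
π bonds: 6 double bonds (each 1 DoU) → 6 DoU from unsaturation.
Total DoU = 1 + 6 = 7.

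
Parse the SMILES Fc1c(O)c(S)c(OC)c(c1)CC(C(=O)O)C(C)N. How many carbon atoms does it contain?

12

Count every carbon token in the SMILES (each C, including those in ring-closure positions and inside branches).
Carbon count: 12.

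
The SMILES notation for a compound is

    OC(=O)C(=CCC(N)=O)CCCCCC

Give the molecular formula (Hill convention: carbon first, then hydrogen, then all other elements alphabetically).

Walk through each heavy atom and fill implicit hydrogens from standard valence (C 4, N 3, O 2, S 2, halogen 1):
  atom 1: O, bond orders sum to 1 (valence 2) → 1 H
  atom 2: C, bond orders sum to 4 (valence 4) → 0 H
  atom 3: O, bond orders sum to 2 (valence 2) → 0 H
  atom 4: C, bond orders sum to 4 (valence 4) → 0 H
  atom 5: C, bond orders sum to 3 (valence 4) → 1 H
  atom 6: C, bond orders sum to 2 (valence 4) → 2 H
  atom 7: C, bond orders sum to 4 (valence 4) → 0 H
  atom 8: N, bond orders sum to 1 (valence 3) → 2 H
  atom 9: O, bond orders sum to 2 (valence 2) → 0 H
  atom 10: C, bond orders sum to 2 (valence 4) → 2 H
  atom 11: C, bond orders sum to 2 (valence 4) → 2 H
  atom 12: C, bond orders sum to 2 (valence 4) → 2 H
  atom 13: C, bond orders sum to 2 (valence 4) → 2 H
  atom 14: C, bond orders sum to 2 (valence 4) → 2 H
  atom 15: C, bond orders sum to 1 (valence 4) → 3 H
Totals → C:11, H:19, N:1, O:3.

C11H19NO3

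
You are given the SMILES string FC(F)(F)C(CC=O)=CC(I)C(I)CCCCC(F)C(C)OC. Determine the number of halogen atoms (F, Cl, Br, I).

6

Halogen atoms appear at heavy-atom positions 1, 3, 4, 11, 13, 19 (4×F, 2×I).
Other groups present: 1 aldehyde, 1 alkene, 1 ether.
Halogen count: 6.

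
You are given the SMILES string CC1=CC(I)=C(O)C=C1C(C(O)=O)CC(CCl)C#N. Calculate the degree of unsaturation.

Molecular formula: C13H13ClINO3.
DoU = (2C + 2 + N − H − X) / 2, where X is the halogen count and O/S are ignored.
    = (2·13 + 2 + 1 − 13 − 2) / 2 = 14 / 2 = 7.

7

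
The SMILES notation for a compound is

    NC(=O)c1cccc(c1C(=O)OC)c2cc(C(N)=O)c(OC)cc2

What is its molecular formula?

Walk through each heavy atom and fill implicit hydrogens from standard valence (C 4, N 3, O 2, S 2, halogen 1); for lowercase aromatic atoms, an aromatic c carries 1 H when it has two neighbours and 0 H with three, and aromatic n carries 0 H:
  atom 1: N, bond orders sum to 1 (valence 3) → 2 H
  atom 2: C, bond orders sum to 4 (valence 4) → 0 H
  atom 3: O, bond orders sum to 2 (valence 2) → 0 H
  atom 4: aromatic c, 3 neighbours → 0 H
  atom 5: aromatic c, 2 neighbours → 1 H
  atom 6: aromatic c, 2 neighbours → 1 H
  atom 7: aromatic c, 2 neighbours → 1 H
  atom 8: aromatic c, 3 neighbours → 0 H
  atom 9: aromatic c, 3 neighbours → 0 H
  atom 10: C, bond orders sum to 4 (valence 4) → 0 H
  atom 11: O, bond orders sum to 2 (valence 2) → 0 H
  atom 12: O, bond orders sum to 2 (valence 2) → 0 H
  atom 13: C, bond orders sum to 1 (valence 4) → 3 H
  atom 14: aromatic c, 3 neighbours → 0 H
  atom 15: aromatic c, 2 neighbours → 1 H
  atom 16: aromatic c, 3 neighbours → 0 H
  atom 17: C, bond orders sum to 4 (valence 4) → 0 H
  atom 18: N, bond orders sum to 1 (valence 3) → 2 H
  atom 19: O, bond orders sum to 2 (valence 2) → 0 H
  atom 20: aromatic c, 3 neighbours → 0 H
  atom 21: O, bond orders sum to 2 (valence 2) → 0 H
  atom 22: C, bond orders sum to 1 (valence 4) → 3 H
  atom 23: aromatic c, 2 neighbours → 1 H
  atom 24: aromatic c, 2 neighbours → 1 H
Totals → C:17, H:16, N:2, O:5.
In Hill order: C17H16N2O5.

C17H16N2O5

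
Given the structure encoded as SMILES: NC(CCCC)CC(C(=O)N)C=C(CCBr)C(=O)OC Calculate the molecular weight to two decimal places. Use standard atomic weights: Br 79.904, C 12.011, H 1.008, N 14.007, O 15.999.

First, the molecular formula is C14H25BrN2O3 (counting implicit H from valence).
  Br: 1 × 79.904 = 79.904
  C: 14 × 12.011 = 168.154
  H: 25 × 1.008 = 25.200
  N: 2 × 14.007 = 28.014
  O: 3 × 15.999 = 47.997
Sum: 1×79.904 + 14×12.011 + 25×1.008 + 2×14.007 + 3×15.999 = 349.269 → 349.27 g/mol.

349.27 g/mol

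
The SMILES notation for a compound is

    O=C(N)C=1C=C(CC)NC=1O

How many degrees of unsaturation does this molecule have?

4

Molecular formula: C7H10N2O2.
DoU = (2C + 2 + N − H − X) / 2, where X is the halogen count and O/S are ignored.
    = (2·7 + 2 + 2 − 10 − 0) / 2 = 8 / 2 = 4.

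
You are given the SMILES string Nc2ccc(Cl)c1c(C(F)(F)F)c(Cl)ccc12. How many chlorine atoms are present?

Scan the SMILES for Cl atoms (remember two-letter symbols like Cl and Br are single atoms).
Chlorine count: 2.

2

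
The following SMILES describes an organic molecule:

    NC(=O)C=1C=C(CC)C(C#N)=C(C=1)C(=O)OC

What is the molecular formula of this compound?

Walk through each heavy atom and fill implicit hydrogens from standard valence (C 4, N 3, O 2, S 2, halogen 1):
  atom 1: N, bond orders sum to 1 (valence 3) → 2 H
  atom 2: C, bond orders sum to 4 (valence 4) → 0 H
  atom 3: O, bond orders sum to 2 (valence 2) → 0 H
  atom 4: C, bond orders sum to 4 (valence 4) → 0 H
  atom 5: C, bond orders sum to 3 (valence 4) → 1 H
  atom 6: C, bond orders sum to 4 (valence 4) → 0 H
  atom 7: C, bond orders sum to 2 (valence 4) → 2 H
  atom 8: C, bond orders sum to 1 (valence 4) → 3 H
  atom 9: C, bond orders sum to 4 (valence 4) → 0 H
  atom 10: C, bond orders sum to 4 (valence 4) → 0 H
  atom 11: N, bond orders sum to 3 (valence 3) → 0 H
  atom 12: C, bond orders sum to 4 (valence 4) → 0 H
  atom 13: C, bond orders sum to 3 (valence 4) → 1 H
  atom 14: C, bond orders sum to 4 (valence 4) → 0 H
  atom 15: O, bond orders sum to 2 (valence 2) → 0 H
  atom 16: O, bond orders sum to 2 (valence 2) → 0 H
  atom 17: C, bond orders sum to 1 (valence 4) → 3 H
Totals → C:12, H:12, N:2, O:3.

C12H12N2O3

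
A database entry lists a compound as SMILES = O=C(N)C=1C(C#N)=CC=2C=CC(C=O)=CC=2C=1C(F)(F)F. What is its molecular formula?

Walk through each heavy atom and fill implicit hydrogens from standard valence (C 4, N 3, O 2, S 2, halogen 1):
  atom 1: O, bond orders sum to 2 (valence 2) → 0 H
  atom 2: C, bond orders sum to 4 (valence 4) → 0 H
  atom 3: N, bond orders sum to 1 (valence 3) → 2 H
  atom 4: C, bond orders sum to 4 (valence 4) → 0 H
  atom 5: C, bond orders sum to 4 (valence 4) → 0 H
  atom 6: C, bond orders sum to 4 (valence 4) → 0 H
  atom 7: N, bond orders sum to 3 (valence 3) → 0 H
  atom 8: C, bond orders sum to 3 (valence 4) → 1 H
  atom 9: C, bond orders sum to 4 (valence 4) → 0 H
  atom 10: C, bond orders sum to 3 (valence 4) → 1 H
  atom 11: C, bond orders sum to 3 (valence 4) → 1 H
  atom 12: C, bond orders sum to 4 (valence 4) → 0 H
  atom 13: C, bond orders sum to 3 (valence 4) → 1 H
  atom 14: O, bond orders sum to 2 (valence 2) → 0 H
  atom 15: C, bond orders sum to 3 (valence 4) → 1 H
  atom 16: C, bond orders sum to 4 (valence 4) → 0 H
  atom 17: C, bond orders sum to 4 (valence 4) → 0 H
  atom 18: C, bond orders sum to 4 (valence 4) → 0 H
  atom 19: F (halogen, monovalent) → 0 H
  atom 20: F (halogen, monovalent) → 0 H
  atom 21: F (halogen, monovalent) → 0 H
Totals → C:14, H:7, F:3, N:2, O:2.

C14H7F3N2O2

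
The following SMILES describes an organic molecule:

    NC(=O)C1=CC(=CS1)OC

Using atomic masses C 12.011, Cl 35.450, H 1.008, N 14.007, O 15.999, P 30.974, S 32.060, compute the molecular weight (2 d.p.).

157.19 g/mol

First, the molecular formula is C6H7NO2S (counting implicit H from valence).
  C: 6 × 12.011 = 72.066
  H: 7 × 1.008 = 7.056
  N: 1 × 14.007 = 14.007
  O: 2 × 15.999 = 31.998
  S: 1 × 32.060 = 32.060
Sum: 6×12.011 + 7×1.008 + 1×14.007 + 2×15.999 + 1×32.060 = 157.187 → 157.19 g/mol.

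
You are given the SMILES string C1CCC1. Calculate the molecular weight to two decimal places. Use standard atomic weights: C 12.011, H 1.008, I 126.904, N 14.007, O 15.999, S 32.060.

First, the molecular formula is C4H8 (counting implicit H from valence).
  C: 4 × 12.011 = 48.044
  H: 8 × 1.008 = 8.064
Sum: 4×12.011 + 8×1.008 = 56.108 → 56.11 g/mol.

56.11 g/mol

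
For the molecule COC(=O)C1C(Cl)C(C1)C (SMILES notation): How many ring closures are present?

In SMILES, each pair of matching ring-closure digits denotes one ring-closing bond; the number of such bonds equals the number of independent rings.
Ring-closure bonds here: 1.

1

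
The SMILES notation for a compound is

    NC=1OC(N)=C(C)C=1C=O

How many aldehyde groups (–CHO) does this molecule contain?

The aldehyde motif appears at heavy-atom position 9 in the SMILES.
Other groups present: 2 primary amine.
Aldehyde count: 1.

1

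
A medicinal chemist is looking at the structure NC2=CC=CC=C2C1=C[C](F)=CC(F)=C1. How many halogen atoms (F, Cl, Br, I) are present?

2

Halogen atoms appear at heavy-atom positions 11, 14 (2×F).
Other groups present: 1 primary amine.
Halogen count: 2.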